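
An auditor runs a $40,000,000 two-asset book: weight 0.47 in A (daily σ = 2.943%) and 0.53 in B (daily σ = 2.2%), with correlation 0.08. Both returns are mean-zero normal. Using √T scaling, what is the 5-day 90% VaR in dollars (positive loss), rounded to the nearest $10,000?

$2,150,000

σ_p = √(0.47²·2.943² + 0.53²·2.2² + 2·0.08·0.47·0.53·2.943·2.2) = 1.879%.
σ_{5d} = 1.879% × √5 = 4.202%.
z(90%) = 1.282.
VaR = 1.282 × 4.202% = 5.387%; on $40,000,000 that is $2,154,800.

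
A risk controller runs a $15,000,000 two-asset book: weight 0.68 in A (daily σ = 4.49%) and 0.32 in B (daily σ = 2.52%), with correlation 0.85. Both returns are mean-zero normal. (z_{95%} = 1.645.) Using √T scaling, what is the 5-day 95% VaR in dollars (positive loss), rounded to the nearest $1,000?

σ_p = √(0.68²·4.49² + 0.32²·2.52² + 2·0.85·0.68·0.32·4.49·2.52) = 3.763%.
σ_{5d} = 3.763% × √5 = 8.414%.
VaR = 1.645 × 8.414% = 13.841%; on $15,000,000 that is $2,076,150.

$2,076,000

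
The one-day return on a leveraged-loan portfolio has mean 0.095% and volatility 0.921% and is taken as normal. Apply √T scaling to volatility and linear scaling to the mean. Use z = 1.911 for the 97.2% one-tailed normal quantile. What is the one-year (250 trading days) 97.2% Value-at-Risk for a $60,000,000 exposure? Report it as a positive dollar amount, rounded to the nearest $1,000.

$2,447,000

σ_{250d} = 0.921% × √250 = 14.562%; μ_{250d} = 250 × 0.095% = 23.750%.
VaR = −(23.750%) + 1.911 × 14.562% = 4.078%.
On $60,000,000: 0.04078 × $60,000,000 = $2,446,800.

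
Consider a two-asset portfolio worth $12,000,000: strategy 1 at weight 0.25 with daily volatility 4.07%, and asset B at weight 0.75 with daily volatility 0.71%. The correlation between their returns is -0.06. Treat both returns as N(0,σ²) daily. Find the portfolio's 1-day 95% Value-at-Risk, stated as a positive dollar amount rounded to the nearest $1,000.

$221,000

σ_p² = 0.25²·4.07² + 0.75²·0.71² + 2·-0.06·0.25·0.75·4.07·0.71 = 1.2538 (%²).
σ_p = √1.2538 = 1.120%.
At 95%, z = 1.645.
VaR = 1.645 × 1.120% = 1.842%; on $12,000,000 that is $221,040.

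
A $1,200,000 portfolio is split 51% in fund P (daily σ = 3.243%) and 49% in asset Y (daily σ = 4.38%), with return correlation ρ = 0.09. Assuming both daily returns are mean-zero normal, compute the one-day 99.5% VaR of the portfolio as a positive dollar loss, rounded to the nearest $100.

σ_p² = 0.51²·3.243² + 0.49²·4.38² + 2·0.09·0.51·0.49·3.243·4.38 = 7.9806 (%²).
σ_p = √7.9806 = 2.825%.
At 99.5%, z = 2.576.
VaR = 2.576 × 2.825% = 7.277%; on $1,200,000 that is $87,324.

$87,300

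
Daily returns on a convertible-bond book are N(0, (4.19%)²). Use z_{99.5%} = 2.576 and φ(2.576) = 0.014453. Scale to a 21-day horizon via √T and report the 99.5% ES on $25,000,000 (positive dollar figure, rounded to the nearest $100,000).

$13,900,000

σ_{21d} = 4.19% × √21 = 19.201%.
ES multiplier = φ(z)/(1−α) = 0.014453/0.005 = 2.891.
ES = 19.201% × 2.891 = 55.510%; on $25,000,000: $13,877,500.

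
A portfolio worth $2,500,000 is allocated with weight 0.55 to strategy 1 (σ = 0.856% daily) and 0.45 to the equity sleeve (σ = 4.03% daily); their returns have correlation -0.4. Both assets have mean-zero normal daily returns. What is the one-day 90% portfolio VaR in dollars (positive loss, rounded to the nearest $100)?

$53,900

σ_p² = 0.55²·0.856² + 0.45²·4.03² + 2·-0.4·0.55·0.45·0.856·4.03 = 2.8274 (%²).
σ_p = √2.8274 = 1.681%.
At 90%, z = 1.282.
VaR = 1.282 × 1.681% = 2.155%; on $2,500,000 that is $53,875.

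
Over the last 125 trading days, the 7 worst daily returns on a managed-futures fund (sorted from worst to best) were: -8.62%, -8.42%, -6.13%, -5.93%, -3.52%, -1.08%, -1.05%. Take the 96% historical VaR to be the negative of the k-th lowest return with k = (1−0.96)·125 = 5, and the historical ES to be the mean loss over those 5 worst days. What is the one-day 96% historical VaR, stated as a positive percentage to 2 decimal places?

k = 5; the 5th lowest return is -3.52%, so VaR = 3.52%.

3.52%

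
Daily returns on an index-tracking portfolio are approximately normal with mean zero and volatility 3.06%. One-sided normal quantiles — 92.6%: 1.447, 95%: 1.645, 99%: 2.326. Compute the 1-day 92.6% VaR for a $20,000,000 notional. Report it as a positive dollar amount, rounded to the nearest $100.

VaR = z·σ = 1.447 × 3.06% = 4.428%.
On $20,000,000: 0.04428 × $20,000,000 = $885,600.

$885,600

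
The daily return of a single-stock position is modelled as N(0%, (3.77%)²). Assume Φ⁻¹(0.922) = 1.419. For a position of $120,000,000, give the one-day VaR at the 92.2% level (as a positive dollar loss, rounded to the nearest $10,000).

$6,420,000

VaR = z·σ = 1.419 × 3.77% = 5.350%.
On $120,000,000: 0.05350 × $120,000,000 = $6,420,000.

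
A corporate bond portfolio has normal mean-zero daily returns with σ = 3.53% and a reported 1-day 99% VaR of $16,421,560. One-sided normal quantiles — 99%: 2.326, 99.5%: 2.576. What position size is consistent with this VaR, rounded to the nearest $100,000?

VaR as a fraction of value: z·σ = 2.326 × 3.53% = 8.21078%.
Position = $16,421,560 / 0.0821078 = $200,000,000.

$200,000,000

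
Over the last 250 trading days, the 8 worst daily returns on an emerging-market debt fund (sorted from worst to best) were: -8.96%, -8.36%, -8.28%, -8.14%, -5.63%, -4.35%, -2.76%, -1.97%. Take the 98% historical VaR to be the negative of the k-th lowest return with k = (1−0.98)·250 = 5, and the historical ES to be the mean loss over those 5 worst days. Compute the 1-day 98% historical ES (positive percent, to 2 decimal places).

The 5 worst returns sum to -39.37%.
ES = −(-39.37%) / 5 = 7.874% ≈ 7.87%.

7.87%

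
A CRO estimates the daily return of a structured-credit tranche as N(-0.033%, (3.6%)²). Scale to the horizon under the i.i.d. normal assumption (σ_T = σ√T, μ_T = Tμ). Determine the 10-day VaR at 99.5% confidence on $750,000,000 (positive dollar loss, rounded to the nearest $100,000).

$222,400,000

At 99.5%, z = 2.576.
σ_{10d} = 3.6% × √10 = 11.384%; μ_{10d} = 10 × -0.033% = -0.330%.
VaR = −(-0.330%) + 2.576 × 11.384% = 29.655%.
On $750,000,000: 0.29655 × $750,000,000 = $222,412,500.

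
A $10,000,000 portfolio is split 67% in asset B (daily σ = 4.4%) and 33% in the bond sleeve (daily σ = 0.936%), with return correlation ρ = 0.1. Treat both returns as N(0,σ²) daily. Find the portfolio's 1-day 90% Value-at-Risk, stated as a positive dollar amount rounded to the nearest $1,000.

$384,000

σ_p² = 0.67²·4.4² + 0.33²·0.936² + 2·0.1·0.67·0.33·4.4·0.936 = 8.9682 (%²).
σ_p = √8.9682 = 2.995%.
At 90%, z = 1.282.
VaR = 1.282 × 2.995% = 3.840%; on $10,000,000 that is $384,000.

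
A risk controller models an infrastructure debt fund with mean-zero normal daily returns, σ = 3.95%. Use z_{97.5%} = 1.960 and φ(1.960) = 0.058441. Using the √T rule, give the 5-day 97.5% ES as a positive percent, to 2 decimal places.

20.65%

σ_{5d} = 3.95% × √5 = 8.832%.
ES multiplier = φ(z)/(1−α) = 0.058441/0.025 = 2.338.
ES = 8.832% × 2.338 = 20.649%.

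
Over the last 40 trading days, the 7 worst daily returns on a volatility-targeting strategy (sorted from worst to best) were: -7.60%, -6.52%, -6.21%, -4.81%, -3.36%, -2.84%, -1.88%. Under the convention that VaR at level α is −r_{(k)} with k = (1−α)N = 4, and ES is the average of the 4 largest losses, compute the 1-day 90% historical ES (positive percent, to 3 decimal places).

The 4 worst returns sum to -25.14%.
ES = −(-25.14%) / 4 = 6.285%.

6.285%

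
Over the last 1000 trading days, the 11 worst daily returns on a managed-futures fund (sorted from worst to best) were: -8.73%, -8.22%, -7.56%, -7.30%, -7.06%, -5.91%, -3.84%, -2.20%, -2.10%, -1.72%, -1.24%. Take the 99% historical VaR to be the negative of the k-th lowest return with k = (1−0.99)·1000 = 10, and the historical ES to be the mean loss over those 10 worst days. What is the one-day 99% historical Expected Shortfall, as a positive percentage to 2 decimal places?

The 10 worst returns sum to -54.64%.
ES = −(-54.64%) / 10 = 5.464% ≈ 5.46%.

5.46%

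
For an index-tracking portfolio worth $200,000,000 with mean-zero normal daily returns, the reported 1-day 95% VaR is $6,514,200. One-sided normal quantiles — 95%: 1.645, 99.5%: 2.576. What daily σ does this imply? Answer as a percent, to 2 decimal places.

1.98%

VaR as a fraction: $6,514,200 / $200,000,000 = 3.257%.
σ = VaR / z = 3.257% / 1.645 = 1.980%.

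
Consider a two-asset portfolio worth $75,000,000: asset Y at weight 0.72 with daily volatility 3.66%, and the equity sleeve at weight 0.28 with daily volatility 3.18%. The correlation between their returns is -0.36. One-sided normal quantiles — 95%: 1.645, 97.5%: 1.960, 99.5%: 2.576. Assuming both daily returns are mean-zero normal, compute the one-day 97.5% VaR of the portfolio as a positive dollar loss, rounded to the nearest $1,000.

σ_p² = 0.72²·3.66² + 0.28²·3.18² + 2·-0.36·0.72·0.28·3.66·3.18 = 6.0477 (%²).
σ_p = √6.0477 = 2.459%.
VaR = 1.960 × 2.459% = 4.820%; on $75,000,000 that is $3,615,000.

$3,615,000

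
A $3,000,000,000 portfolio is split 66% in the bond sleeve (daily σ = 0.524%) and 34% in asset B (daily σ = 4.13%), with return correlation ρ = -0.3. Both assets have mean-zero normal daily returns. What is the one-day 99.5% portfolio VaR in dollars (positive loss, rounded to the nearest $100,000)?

σ_p² = 0.66²·0.524² + 0.34²·4.13² + 2·-0.3·0.66·0.34·0.524·4.13 = 1.8000 (%²).
σ_p = √1.8000 = 1.342%.
At 99.5%, z = 2.576.
VaR = 2.576 × 1.342% = 3.457%; on $3,000,000,000 that is $103,710,000.

$103,700,000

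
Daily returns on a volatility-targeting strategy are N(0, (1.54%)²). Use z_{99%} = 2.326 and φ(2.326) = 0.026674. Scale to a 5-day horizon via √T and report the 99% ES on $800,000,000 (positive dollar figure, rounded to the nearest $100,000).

σ_{5d} = 1.54% × √5 = 3.444%.
ES multiplier = φ(z)/(1−α) = 0.026674/0.01 = 2.667.
ES = 3.444% × 2.667 = 9.185%; on $800,000,000: $73,480,000.

$73,500,000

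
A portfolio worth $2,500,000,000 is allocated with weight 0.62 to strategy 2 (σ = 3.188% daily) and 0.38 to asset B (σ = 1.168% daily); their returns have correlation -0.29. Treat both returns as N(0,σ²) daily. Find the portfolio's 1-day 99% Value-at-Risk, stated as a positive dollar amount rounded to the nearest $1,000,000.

σ_p² = 0.62²·3.188² + 0.38²·1.168² + 2·-0.29·0.62·0.38·3.188·1.168 = 3.5950 (%²).
σ_p = √3.5950 = 1.896%.
At 99%, z = 2.326.
VaR = 2.326 × 1.896% = 4.410%; on $2,500,000,000 that is $110,250,000.

$110,000,000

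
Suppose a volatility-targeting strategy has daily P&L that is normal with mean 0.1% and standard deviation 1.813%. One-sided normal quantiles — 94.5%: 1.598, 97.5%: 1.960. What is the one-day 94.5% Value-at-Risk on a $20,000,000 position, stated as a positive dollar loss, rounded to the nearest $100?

VaR = −μ + z·σ = −(0.1%) + 1.598 × 1.813% = 2.797%.
On $20,000,000: 0.02797 × $20,000,000 = $559,400.

$559,400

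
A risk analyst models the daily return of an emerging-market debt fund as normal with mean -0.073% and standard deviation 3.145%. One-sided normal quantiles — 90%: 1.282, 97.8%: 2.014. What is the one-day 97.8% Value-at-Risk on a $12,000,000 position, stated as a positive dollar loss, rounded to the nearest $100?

$768,800

VaR = −μ + z·σ = −(-0.073%) + 2.014 × 3.145% = 6.407%.
On $12,000,000: 0.06407 × $12,000,000 = $768,840.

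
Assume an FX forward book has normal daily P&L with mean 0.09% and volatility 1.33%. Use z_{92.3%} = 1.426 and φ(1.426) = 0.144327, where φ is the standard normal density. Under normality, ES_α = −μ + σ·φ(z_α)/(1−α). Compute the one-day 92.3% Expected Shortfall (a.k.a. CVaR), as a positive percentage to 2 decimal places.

Tail multiplier: φ(z)/(1−α) = 0.144327 / 0.077 = 1.874.
ES = −(0.09%) + 1.33% × 1.874 = 2.402%.

2.40%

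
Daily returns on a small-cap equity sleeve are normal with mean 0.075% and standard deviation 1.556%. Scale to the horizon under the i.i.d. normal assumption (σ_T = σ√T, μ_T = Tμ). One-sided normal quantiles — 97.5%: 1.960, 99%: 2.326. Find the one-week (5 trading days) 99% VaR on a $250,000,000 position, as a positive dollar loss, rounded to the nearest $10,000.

$19,290,000

σ_{5d} = 1.556% × √5 = 3.479%; μ_{5d} = 5 × 0.075% = 0.375%.
VaR = −(0.375%) + 2.326 × 3.479% = 7.717%.
On $250,000,000: 0.07717 × $250,000,000 = $19,292,500.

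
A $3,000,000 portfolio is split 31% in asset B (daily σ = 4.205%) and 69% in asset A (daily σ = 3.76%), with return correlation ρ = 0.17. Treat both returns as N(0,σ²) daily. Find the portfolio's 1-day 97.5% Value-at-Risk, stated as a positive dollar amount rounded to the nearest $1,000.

$182,000

σ_p² = 0.31²·4.205² + 0.69²·3.76² + 2·0.17·0.31·0.69·4.205·3.76 = 9.5800 (%²).
σ_p = √9.5800 = 3.095%.
At 97.5%, z = 1.960.
VaR = 1.960 × 3.095% = 6.066%; on $3,000,000 that is $181,980.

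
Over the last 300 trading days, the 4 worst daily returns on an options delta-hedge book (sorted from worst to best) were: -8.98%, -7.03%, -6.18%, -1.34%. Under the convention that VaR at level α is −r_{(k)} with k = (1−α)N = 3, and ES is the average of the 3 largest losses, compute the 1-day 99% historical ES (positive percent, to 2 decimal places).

The 3 worst returns sum to -22.19%.
ES = −(-22.19%) / 3 = 7.3966…% ≈ 7.40%.

7.40%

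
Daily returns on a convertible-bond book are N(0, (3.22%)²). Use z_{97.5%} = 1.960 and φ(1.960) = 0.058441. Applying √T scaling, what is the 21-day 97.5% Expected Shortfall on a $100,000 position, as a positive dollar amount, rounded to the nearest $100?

σ_{21d} = 3.22% × √21 = 14.756%.
ES multiplier = φ(z)/(1−α) = 0.058441/0.025 = 2.338.
ES = 14.756% × 2.338 = 34.500%; on $100,000: $34,500.

$34,500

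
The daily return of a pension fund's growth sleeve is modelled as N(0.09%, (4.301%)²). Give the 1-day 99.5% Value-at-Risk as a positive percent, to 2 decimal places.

10.99%

At 99.5% one-sided, z = 2.576.
VaR = −μ + z·σ = −(0.09%) + 2.576 × 4.301% = 10.989%.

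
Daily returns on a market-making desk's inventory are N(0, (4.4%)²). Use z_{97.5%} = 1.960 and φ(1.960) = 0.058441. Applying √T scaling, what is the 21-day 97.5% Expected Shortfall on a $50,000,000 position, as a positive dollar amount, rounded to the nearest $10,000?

σ_{21d} = 4.4% × √21 = 20.163%.
ES multiplier = φ(z)/(1−α) = 0.058441/0.025 = 2.338.
ES = 20.163% × 2.338 = 47.141%; on $50,000,000: $23,570,500.

$23,570,000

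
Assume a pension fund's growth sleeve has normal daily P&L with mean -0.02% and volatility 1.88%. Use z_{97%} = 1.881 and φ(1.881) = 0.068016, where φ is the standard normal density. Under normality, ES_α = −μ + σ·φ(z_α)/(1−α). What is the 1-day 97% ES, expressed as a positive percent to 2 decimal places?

4.28%

Tail multiplier: φ(z)/(1−α) = 0.068016 / 0.03 = 2.267.
ES = −(-0.02%) + 1.88% × 2.267 = 4.282%.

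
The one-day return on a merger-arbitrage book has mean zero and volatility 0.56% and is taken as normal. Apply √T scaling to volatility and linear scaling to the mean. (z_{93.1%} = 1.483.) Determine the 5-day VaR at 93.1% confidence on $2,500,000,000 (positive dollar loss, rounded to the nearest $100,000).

σ_{5d} = 0.56% × √5 = 1.252%.
VaR = 1.483 × 1.252% = 1.857%.
On $2,500,000,000: 0.01857 × $2,500,000,000 = $46,425,000.

$46,400,000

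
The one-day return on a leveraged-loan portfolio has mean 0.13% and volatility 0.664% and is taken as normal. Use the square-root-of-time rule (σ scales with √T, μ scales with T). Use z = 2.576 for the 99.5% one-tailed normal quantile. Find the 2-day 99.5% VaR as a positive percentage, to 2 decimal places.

σ_{2d} = 0.664% × √2 = 0.939%; μ_{2d} = 2 × 0.13% = 0.260%.
VaR = −(0.260%) + 2.576 × 0.939% = 2.159%.

2.16%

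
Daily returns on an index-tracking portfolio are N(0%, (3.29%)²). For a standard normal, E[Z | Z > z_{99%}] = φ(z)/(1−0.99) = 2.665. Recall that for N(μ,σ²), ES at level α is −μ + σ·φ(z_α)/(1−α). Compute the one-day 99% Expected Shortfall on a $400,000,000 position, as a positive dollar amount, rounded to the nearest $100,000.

$35,100,000

ES = 3.29% × 2.665 = 8.768%.
On $400,000,000: 0.08768 × $400,000,000 = $35,072,000.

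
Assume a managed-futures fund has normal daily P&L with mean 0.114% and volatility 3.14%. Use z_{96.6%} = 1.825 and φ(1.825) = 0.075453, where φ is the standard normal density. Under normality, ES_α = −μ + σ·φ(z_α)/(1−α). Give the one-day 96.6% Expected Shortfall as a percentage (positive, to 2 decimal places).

Tail multiplier: φ(z)/(1−α) = 0.075453 / 0.034 = 2.219.
ES = −(0.114%) + 3.14% × 2.219 = 6.854%.

6.85%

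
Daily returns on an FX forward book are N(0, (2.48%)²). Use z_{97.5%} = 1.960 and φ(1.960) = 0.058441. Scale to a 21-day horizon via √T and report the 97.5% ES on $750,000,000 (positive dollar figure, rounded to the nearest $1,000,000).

$199,000,000

σ_{21d} = 2.48% × √21 = 11.365%.
ES multiplier = φ(z)/(1−α) = 0.058441/0.025 = 2.338.
ES = 11.365% × 2.338 = 26.571%; on $750,000,000: $199,282,500.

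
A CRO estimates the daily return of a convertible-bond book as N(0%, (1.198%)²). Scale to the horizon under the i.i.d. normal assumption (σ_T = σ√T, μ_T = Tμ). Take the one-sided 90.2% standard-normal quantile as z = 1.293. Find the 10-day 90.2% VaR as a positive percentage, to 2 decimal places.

σ_{10d} = 1.198% × √10 = 3.788%.
VaR = 1.293 × 3.788% = 4.898%.

4.90%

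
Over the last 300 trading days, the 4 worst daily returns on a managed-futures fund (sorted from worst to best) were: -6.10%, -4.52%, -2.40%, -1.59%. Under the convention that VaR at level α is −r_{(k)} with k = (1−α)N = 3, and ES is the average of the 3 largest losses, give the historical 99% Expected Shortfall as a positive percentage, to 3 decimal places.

4.340%

The 3 worst returns sum to -13.02%.
ES = −(-13.02%) / 3 = 4.34% ≈ 4.340%.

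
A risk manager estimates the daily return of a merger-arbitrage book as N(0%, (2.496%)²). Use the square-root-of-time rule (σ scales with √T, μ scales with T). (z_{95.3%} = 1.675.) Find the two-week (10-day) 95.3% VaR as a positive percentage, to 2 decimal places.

σ_{10d} = 2.496% × √10 = 7.893%.
VaR = 1.675 × 7.893% = 13.221%.

13.22%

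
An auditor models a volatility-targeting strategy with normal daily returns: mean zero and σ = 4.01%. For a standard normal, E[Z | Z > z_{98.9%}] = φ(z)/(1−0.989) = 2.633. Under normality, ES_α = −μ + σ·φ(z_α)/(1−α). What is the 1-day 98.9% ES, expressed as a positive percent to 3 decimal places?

10.558%

ES = 4.01% × 2.633 = 10.558%.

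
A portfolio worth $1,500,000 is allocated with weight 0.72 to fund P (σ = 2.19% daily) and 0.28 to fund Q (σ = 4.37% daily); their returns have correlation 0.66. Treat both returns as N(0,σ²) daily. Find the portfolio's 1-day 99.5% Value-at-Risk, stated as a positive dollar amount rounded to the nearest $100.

σ_p² = 0.72²·2.19² + 0.28²·4.37² + 2·0.66·0.72·0.28·2.19·4.37 = 6.5303 (%²).
σ_p = √6.5303 = 2.555%.
At 99.5%, z = 2.576.
VaR = 2.576 × 2.555% = 6.582%; on $1,500,000 that is $98,730.

$98,700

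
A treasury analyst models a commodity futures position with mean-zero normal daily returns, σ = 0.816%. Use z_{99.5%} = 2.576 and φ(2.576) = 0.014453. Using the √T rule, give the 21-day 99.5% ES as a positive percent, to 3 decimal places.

10.809%

σ_{21d} = 0.816% × √21 = 3.739%.
ES multiplier = φ(z)/(1−α) = 0.014453/0.005 = 2.891.
ES = 3.739% × 2.891 = 10.809%.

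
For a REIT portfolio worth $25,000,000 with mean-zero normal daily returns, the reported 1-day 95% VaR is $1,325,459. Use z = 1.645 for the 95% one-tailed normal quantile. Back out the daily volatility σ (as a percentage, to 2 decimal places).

VaR as a fraction: $1,325,459 / $25,000,000 = 5.302%.
σ = VaR / z = 5.302% / 1.645 = 3.223%.

3.22%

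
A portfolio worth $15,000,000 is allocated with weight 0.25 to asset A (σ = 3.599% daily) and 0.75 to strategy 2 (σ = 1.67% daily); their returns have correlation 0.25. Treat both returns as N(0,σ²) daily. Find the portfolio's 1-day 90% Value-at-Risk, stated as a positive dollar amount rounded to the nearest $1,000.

σ_p² = 0.25²·3.599² + 0.75²·1.67² + 2·0.25·0.25·0.75·3.599·1.67 = 2.9418 (%²).
σ_p = √2.9418 = 1.715%.
At 90%, z = 1.282.
VaR = 1.282 × 1.715% = 2.199%; on $15,000,000 that is $329,850.

$330,000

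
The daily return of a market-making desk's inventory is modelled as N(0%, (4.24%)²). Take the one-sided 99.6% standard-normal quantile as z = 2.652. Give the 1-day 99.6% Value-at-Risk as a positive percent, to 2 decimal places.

11.24%

VaR = z·σ = 2.652 × 4.24% = 11.244%.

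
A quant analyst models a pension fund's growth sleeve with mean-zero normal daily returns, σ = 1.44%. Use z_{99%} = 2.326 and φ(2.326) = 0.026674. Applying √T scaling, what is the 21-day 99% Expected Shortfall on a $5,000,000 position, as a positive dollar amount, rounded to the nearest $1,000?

$880,000

σ_{21d} = 1.44% × √21 = 6.599%.
ES multiplier = φ(z)/(1−α) = 0.026674/0.01 = 2.667.
ES = 6.599% × 2.667 = 17.600%; on $5,000,000: $880,000.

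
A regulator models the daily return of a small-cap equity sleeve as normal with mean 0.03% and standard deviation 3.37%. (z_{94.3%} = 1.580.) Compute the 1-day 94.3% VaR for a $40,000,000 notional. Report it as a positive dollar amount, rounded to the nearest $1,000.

VaR = −μ + z·σ = −(0.03%) + 1.580 × 3.37% = 5.295%.
On $40,000,000: 0.05295 × $40,000,000 = $2,118,000.

$2,118,000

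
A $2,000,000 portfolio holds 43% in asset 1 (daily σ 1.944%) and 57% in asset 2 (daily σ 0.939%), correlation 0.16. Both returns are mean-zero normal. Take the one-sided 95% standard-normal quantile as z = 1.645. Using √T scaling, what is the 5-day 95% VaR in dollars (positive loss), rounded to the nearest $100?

$78,100

σ_p = √(0.43²·1.944² + 0.57²·0.939² + 2·0.16·0.43·0.57·1.944·0.939) = 1.062%.
σ_{5d} = 1.062% × √5 = 2.375%.
VaR = 1.645 × 2.375% = 3.907%; on $2,000,000 that is $78,140.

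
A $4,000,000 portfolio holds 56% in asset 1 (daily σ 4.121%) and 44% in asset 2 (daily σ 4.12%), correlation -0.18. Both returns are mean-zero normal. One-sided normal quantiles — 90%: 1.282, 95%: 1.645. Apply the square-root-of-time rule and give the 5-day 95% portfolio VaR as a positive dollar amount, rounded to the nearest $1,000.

$392,000

σ_p = √(0.56²·4.121² + 0.44²·4.12² + 2·-0.18·0.56·0.44·4.121·4.12) = 2.666%.
σ_{5d} = 2.666% × √5 = 5.961%.
VaR = 1.645 × 5.961% = 9.806%; on $4,000,000 that is $392,240.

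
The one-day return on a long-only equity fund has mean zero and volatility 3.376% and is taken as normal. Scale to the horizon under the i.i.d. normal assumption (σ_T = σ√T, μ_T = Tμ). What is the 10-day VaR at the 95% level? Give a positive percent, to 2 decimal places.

17.56%

At 95%, z = 1.645.
σ_{10d} = 3.376% × √10 = 10.676%.
VaR = 1.645 × 10.676% = 17.562%.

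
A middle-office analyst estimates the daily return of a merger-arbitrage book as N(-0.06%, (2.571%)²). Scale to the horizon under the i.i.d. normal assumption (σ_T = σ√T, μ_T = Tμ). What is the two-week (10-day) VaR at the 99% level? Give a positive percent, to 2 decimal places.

At 99%, z = 2.326.
σ_{10d} = 2.571% × √10 = 8.130%; μ_{10d} = 10 × -0.06% = -0.600%.
VaR = −(-0.600%) + 2.326 × 8.130% = 19.510%.

19.51%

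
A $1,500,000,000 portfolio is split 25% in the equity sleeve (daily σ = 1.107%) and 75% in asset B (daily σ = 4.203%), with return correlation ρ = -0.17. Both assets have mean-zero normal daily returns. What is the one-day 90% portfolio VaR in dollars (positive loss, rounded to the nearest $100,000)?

$59,900,000

σ_p² = 0.25²·1.107² + 0.75²·4.203² + 2·-0.17·0.25·0.75·1.107·4.203 = 9.7167 (%²).
σ_p = √9.7167 = 3.117%.
At 90%, z = 1.282.
VaR = 1.282 × 3.117% = 3.996%; on $1,500,000,000 that is $59,940,000.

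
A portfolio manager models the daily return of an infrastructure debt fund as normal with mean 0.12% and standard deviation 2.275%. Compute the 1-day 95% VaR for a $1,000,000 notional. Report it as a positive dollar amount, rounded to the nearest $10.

$36,220

At 95% one-sided, z = 1.645.
VaR = −μ + z·σ = −(0.12%) + 1.645 × 2.275% = 3.622%.
On $1,000,000: 0.03622 × $1,000,000 = $36,220.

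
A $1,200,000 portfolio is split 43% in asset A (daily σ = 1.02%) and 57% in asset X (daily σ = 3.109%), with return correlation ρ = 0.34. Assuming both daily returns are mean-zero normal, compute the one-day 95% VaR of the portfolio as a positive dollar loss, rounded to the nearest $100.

σ_p² = 0.43²·1.02² + 0.57²·3.109² + 2·0.34·0.43·0.57·1.02·3.109 = 3.8613 (%²).
σ_p = √3.8613 = 1.965%.
At 95%, z = 1.645.
VaR = 1.645 × 1.965% = 3.232%; on $1,200,000 that is $38,784.

$38,800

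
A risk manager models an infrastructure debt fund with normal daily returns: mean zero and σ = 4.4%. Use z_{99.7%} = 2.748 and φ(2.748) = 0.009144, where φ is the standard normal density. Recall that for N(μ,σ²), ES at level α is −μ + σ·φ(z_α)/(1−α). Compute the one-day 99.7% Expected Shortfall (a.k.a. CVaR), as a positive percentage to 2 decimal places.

Tail multiplier: φ(z)/(1−α) = 0.009144 / 0.003 = 3.048.
ES = 4.4% × 3.048 = 13.411%.

13.41%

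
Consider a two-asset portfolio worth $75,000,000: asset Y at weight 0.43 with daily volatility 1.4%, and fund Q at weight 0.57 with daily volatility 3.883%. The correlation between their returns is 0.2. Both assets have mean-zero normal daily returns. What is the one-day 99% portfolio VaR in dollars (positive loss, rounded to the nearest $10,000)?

σ_p² = 0.43²·1.4² + 0.57²·3.883² + 2·0.2·0.43·0.57·1.4·3.883 = 5.7941 (%²).
σ_p = √5.7941 = 2.407%.
At 99%, z = 2.326.
VaR = 2.326 × 2.407% = 5.599%; on $75,000,000 that is $4,199,250.

$4,200,000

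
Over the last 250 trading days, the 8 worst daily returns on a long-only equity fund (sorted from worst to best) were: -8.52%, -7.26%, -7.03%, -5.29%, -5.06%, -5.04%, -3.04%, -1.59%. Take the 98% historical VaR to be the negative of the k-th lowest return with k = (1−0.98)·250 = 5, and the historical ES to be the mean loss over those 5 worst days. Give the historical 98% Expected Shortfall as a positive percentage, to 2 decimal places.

6.63%

The 5 worst returns sum to -33.16%.
ES = −(-33.16%) / 5 = 6.632% ≈ 6.63%.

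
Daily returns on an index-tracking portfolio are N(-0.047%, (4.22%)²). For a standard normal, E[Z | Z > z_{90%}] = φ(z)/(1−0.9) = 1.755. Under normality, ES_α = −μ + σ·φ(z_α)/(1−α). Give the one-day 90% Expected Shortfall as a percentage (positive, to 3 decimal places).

ES = −(-0.047%) + 4.22% × 1.755 = 7.453%.

7.453%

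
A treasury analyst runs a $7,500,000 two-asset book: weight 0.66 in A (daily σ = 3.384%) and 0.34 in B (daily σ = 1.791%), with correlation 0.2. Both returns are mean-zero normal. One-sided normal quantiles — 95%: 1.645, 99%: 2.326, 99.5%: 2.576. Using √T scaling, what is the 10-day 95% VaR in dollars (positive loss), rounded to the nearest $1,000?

σ_p = √(0.66²·3.384² + 0.34²·1.791² + 2·0.2·0.66·0.34·3.384·1.791) = 2.430%.
σ_{10d} = 2.430% × √10 = 7.684%.
VaR = 1.645 × 7.684% = 12.640%; on $7,500,000 that is $948,000.

$948,000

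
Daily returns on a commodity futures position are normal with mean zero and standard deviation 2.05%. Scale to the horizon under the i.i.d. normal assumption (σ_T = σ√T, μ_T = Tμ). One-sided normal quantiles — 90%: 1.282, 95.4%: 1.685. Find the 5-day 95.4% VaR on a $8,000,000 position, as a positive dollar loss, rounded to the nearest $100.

$617,900

σ_{5d} = 2.05% × √5 = 4.584%.
VaR = 1.685 × 4.584% = 7.724%.
On $8,000,000: 0.07724 × $8,000,000 = $617,920.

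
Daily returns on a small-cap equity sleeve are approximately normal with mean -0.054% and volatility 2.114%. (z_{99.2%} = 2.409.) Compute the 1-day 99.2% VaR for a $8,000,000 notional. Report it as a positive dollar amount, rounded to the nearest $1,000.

$412,000

VaR = −μ + z·σ = −(-0.054%) + 2.409 × 2.114% = 5.147%.
On $8,000,000: 0.05147 × $8,000,000 = $411,760.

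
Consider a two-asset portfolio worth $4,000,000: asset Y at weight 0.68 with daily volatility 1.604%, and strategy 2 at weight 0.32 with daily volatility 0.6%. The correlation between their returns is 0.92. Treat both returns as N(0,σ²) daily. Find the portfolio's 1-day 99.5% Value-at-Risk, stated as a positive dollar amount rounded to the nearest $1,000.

$131,000

σ_p² = 0.68²·1.604² + 0.32²·0.6² + 2·0.92·0.68·0.32·1.604·0.6 = 1.6119 (%²).
σ_p = √1.6119 = 1.270%.
At 99.5%, z = 2.576.
VaR = 2.576 × 1.270% = 3.272%; on $4,000,000 that is $130,880.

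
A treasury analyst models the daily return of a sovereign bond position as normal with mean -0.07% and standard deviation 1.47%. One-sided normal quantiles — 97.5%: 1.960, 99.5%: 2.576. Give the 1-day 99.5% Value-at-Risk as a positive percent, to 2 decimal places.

VaR = −μ + z·σ = −(-0.07%) + 2.576 × 1.47% = 3.857%.

3.86%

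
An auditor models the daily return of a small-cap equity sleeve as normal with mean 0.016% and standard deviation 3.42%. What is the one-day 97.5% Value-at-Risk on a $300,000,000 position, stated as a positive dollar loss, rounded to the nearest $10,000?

$20,060,000

At 97.5% one-sided, z = 1.960.
VaR = −μ + z·σ = −(0.016%) + 1.960 × 3.42% = 6.687%.
On $300,000,000: 0.06687 × $300,000,000 = $20,061,000.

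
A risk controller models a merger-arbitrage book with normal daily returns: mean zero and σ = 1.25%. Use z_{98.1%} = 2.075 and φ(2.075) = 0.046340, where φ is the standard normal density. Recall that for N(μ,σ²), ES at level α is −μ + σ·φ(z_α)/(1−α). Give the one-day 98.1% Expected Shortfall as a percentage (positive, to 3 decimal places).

3.049%

Tail multiplier: φ(z)/(1−α) = 0.046340 / 0.019 = 2.439.
ES = 1.25% × 2.439 = 3.049%.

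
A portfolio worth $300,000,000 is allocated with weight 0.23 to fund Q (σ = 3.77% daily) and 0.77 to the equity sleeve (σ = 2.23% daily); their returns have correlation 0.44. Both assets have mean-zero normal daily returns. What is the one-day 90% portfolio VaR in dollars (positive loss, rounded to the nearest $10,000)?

$8,610,000

σ_p² = 0.23²·3.77² + 0.77²·2.23² + 2·0.44·0.23·0.77·3.77·2.23 = 5.0105 (%²).
σ_p = √5.0105 = 2.238%.
At 90%, z = 1.282.
VaR = 1.282 × 2.238% = 2.869%; on $300,000,000 that is $8,607,000.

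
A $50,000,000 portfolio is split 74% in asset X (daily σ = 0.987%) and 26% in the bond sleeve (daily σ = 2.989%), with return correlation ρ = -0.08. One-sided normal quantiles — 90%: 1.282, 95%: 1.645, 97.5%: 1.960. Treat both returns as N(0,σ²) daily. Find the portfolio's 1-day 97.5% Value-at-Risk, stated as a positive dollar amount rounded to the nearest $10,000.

σ_p² = 0.74²·0.987² + 0.26²·2.989² + 2·-0.08·0.74·0.26·0.987·2.989 = 1.0466 (%²).
σ_p = √1.0466 = 1.023%.
VaR = 1.960 × 1.023% = 2.005%; on $50,000,000 that is $1,002,500.

$1,000,000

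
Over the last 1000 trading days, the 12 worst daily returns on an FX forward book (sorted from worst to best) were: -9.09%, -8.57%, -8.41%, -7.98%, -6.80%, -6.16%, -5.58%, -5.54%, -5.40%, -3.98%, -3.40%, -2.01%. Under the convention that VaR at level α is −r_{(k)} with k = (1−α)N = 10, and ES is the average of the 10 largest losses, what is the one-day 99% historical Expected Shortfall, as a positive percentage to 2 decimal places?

The 10 worst returns sum to -67.51%.
ES = −(-67.51%) / 10 = 6.751% ≈ 6.75%.

6.75%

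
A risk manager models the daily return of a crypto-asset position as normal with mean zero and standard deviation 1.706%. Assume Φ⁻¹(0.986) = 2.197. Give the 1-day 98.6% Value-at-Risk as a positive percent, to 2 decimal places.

VaR = z·σ = 2.197 × 1.706% = 3.748%.

3.75%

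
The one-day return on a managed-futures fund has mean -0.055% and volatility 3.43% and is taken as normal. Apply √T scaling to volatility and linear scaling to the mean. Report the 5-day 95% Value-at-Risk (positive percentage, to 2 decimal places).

12.89%

At 95%, z = 1.645.
σ_{5d} = 3.43% × √5 = 7.670%; μ_{5d} = 5 × -0.055% = -0.275%.
VaR = −(-0.275%) + 1.645 × 7.670% = 12.892%.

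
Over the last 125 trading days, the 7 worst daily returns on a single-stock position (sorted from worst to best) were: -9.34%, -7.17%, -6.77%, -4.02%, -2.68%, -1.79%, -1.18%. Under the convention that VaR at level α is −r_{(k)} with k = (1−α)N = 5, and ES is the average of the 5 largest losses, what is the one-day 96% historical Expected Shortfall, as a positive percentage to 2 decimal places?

The 5 worst returns sum to -29.98%.
ES = −(-29.98%) / 5 = 5.996% ≈ 6.00%.

6.00%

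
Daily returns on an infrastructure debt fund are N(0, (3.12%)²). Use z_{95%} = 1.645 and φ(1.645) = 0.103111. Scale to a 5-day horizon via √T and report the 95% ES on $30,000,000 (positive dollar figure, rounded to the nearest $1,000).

$4,316,000

σ_{5d} = 3.12% × √5 = 6.977%.
ES multiplier = φ(z)/(1−α) = 0.103111/0.05 = 2.062.
ES = 6.977% × 2.062 = 14.387%; on $30,000,000: $4,316,100.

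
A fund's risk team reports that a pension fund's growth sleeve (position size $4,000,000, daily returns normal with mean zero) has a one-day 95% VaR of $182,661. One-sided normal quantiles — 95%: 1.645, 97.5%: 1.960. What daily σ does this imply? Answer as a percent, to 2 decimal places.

2.78%

VaR as a fraction: $182,661 / $4,000,000 = 4.567%.
σ = VaR / z = 4.567% / 1.645 = 2.776%.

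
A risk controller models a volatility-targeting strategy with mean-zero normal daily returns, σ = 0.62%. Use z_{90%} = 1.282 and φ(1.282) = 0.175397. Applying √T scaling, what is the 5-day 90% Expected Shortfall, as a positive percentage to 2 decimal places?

2.43%

σ_{5d} = 0.62% × √5 = 1.386%.
ES multiplier = φ(z)/(1−α) = 0.175397/0.1 = 1.754.
ES = 1.386% × 1.754 = 2.431%.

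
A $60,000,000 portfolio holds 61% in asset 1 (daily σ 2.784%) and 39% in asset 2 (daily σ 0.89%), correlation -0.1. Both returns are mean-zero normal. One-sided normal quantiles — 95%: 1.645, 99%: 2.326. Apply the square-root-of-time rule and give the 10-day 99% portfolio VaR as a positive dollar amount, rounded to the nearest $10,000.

$7,500,000

σ_p = √(0.61²·2.784² + 0.39²·0.89² + 2·-0.1·0.61·0.39·2.784·0.89) = 1.699%.
σ_{10d} = 1.699% × √10 = 5.373%.
VaR = 2.326 × 5.373% = 12.498%; on $60,000,000 that is $7,498,800.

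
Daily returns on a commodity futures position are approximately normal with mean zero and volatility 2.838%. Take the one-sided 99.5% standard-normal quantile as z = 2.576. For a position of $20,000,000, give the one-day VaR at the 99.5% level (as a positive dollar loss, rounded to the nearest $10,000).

VaR = z·σ = 2.576 × 2.838% = 7.311%.
On $20,000,000: 0.07311 × $20,000,000 = $1,462,200.

$1,460,000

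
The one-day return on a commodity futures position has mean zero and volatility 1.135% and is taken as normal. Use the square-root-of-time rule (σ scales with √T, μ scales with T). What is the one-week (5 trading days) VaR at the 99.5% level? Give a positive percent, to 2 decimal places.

6.54%

At 99.5%, z = 2.576.
σ_{5d} = 1.135% × √5 = 2.538%.
VaR = 2.576 × 2.538% = 6.538%.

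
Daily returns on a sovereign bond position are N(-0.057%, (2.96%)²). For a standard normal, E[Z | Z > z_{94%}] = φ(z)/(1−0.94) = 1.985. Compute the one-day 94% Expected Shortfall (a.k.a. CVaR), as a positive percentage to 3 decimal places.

5.933%

ES = −(-0.057%) + 2.96% × 1.985 = 5.933%.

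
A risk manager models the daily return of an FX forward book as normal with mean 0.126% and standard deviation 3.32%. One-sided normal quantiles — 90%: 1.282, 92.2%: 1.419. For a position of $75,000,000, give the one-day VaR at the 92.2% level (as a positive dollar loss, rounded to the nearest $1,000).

VaR = −μ + z·σ = −(0.126%) + 1.419 × 3.32% = 4.585%.
On $75,000,000: 0.04585 × $75,000,000 = $3,438,750.

$3,439,000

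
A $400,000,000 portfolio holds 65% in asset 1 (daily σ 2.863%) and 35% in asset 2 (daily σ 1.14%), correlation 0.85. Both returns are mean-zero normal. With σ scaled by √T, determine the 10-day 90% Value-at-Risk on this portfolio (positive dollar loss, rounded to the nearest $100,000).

$35,800,000

σ_p = √(0.65²·2.863² + 0.35²·1.14² + 2·0.85·0.65·0.35·2.863·1.14) = 2.210%.
σ_{10d} = 2.210% × √10 = 6.989%.
z(90%) = 1.282.
VaR = 1.282 × 6.989% = 8.960%; on $400,000,000 that is $35,840,000.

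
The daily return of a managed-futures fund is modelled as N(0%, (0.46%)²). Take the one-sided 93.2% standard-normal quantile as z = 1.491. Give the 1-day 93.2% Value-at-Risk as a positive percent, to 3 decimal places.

0.686%

VaR = z·σ = 1.491 × 0.46% = 0.686%.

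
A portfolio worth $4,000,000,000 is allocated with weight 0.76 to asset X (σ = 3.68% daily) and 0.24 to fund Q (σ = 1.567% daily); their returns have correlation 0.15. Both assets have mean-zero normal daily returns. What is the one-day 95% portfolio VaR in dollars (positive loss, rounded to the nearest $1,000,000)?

$189,000,000

σ_p² = 0.76²·3.68² + 0.24²·1.567² + 2·0.15·0.76·0.24·3.68·1.567 = 8.2791 (%²).
σ_p = √8.2791 = 2.877%.
At 95%, z = 1.645.
VaR = 1.645 × 2.877% = 4.733%; on $4,000,000,000 that is $189,320,000.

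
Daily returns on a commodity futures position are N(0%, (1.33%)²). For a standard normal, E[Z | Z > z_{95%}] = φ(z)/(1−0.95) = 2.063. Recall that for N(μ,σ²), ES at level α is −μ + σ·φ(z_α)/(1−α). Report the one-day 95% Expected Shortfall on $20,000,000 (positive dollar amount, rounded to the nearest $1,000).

$549,000

ES = 1.33% × 2.063 = 2.744%.
On $20,000,000: 0.02744 × $20,000,000 = $548,800.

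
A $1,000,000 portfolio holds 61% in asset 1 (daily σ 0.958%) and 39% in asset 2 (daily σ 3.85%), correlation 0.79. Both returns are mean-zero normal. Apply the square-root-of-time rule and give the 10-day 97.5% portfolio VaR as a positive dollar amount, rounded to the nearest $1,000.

σ_p = √(0.61²·0.958² + 0.39²·3.85² + 2·0.79·0.61·0.39·0.958·3.85) = 1.996%.
σ_{10d} = 1.996% × √10 = 6.312%.
z(97.5%) = 1.960.
VaR = 1.960 × 6.312% = 12.372%; on $1,000,000 that is $123,720.

$124,000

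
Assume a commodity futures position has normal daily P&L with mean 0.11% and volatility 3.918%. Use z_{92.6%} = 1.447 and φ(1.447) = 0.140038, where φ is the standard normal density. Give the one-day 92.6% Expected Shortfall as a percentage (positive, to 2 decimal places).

7.30%

Tail multiplier: φ(z)/(1−α) = 0.140038 / 0.074 = 1.892.
ES = −(0.11%) + 3.918% × 1.892 = 7.303%.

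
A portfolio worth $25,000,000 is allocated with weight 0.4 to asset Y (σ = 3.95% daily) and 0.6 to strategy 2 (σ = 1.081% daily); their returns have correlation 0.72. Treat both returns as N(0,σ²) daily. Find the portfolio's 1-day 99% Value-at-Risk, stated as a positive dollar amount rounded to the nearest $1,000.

σ_p² = 0.4²·3.95² + 0.6²·1.081² + 2·0.72·0.4·0.6·3.95·1.081 = 4.3928 (%²).
σ_p = √4.3928 = 2.096%.
At 99%, z = 2.326.
VaR = 2.326 × 2.096% = 4.875%; on $25,000,000 that is $1,218,750.

$1,219,000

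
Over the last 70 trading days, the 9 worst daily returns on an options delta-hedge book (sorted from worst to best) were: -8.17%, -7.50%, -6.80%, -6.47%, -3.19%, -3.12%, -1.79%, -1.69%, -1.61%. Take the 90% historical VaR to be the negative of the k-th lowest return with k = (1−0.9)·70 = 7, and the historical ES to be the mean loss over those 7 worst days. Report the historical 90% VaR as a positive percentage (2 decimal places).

k = 7; the 7th lowest return is -1.79%, so VaR = 1.79%.

1.79%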